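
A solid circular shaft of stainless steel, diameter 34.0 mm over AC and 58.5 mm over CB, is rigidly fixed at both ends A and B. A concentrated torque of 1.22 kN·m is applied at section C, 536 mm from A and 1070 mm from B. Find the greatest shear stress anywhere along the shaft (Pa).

2.93e7 Pa

Compatibility: T_A·a/J_AC = T_B·b/J_CB with T_A + T_B = T₀.
J_AC = 1.31×10^-7 m⁴, J_CB = 1.15×10^-6 m⁴, so T_A = T₀·(J_AC/a)/((J_AC/a)+(J_CB/b)) = 226.3 N·m, T_B = 993.7 N·m.
τ in each portion: τ_AC = 2.93×10^7 Pa, τ_CB = 2.53×10^7 Pa; maximum is in AC.
τ_max = T_AC·r/J = 226.3·0.0170/1.31×10^-7 = 2.933×10^7 Pa.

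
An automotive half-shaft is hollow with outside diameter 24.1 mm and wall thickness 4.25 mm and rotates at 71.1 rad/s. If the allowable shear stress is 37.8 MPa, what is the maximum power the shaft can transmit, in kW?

J = π(d_o⁴ − d_i⁴)/32 = π(0.0241⁴ − 0.0156⁴)/32 = 2.730×10^-8 m⁴.
T_max = τ_allow·J/r = 3.78×10^7 × 2.730×10^-8 / 0.0120 = 85.65 N·m.
ω = 71.1 rad/s, so P_max = T_max·ω = 6090 W.

6.09 kW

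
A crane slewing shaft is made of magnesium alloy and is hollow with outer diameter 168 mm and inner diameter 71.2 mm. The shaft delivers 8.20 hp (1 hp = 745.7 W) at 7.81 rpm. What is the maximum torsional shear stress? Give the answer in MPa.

8.30 MPa

ω = 2π·7.81/60 = 0.8179 rad/s, so T = P/ω = 8.20×745.7 / 0.8179 = 7477 N·m.
J = π(d_o⁴ − d_i⁴)/32 = π(0.168⁴ − 0.0712⁴)/32 = 7.568×10^-5 m⁴.
τ_max = T·r/J = 7477 × 0.0840 / 7.568×10^-5 = 8.298×10^6 Pa.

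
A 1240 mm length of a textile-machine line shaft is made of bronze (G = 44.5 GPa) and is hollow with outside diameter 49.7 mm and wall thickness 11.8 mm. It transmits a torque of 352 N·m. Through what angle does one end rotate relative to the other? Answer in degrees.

1.02°

J = π(d_o⁴ − d_i⁴)/32 = π(0.0497⁴ − 0.0261⁴)/32 = 5.534×10^-7 m⁴.
θ = T·L/(G·J) = 352.0 × 1.24 / (44.5×10⁹ × 5.534×10^-7) = 0.01772 rad.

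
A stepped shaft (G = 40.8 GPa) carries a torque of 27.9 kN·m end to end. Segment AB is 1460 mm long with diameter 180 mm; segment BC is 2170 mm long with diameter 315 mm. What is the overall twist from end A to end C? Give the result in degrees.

0.643°

J_AB = π(0.180)⁴/32 = 1.03×10^-4 m⁴; J_BC = π(0.315)⁴/32 = 9.67×10^-4 m⁴.
θ = (T/G)·Σ L_i/J_i = (27900/40.8×10⁹)·(1.46/1.03×10^-4 + 2.17/9.67×10^-4) = 0.01122 rad.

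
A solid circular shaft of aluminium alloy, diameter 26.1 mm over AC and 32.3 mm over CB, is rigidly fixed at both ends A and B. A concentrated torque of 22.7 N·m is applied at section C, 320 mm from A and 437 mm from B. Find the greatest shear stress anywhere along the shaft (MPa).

Compatibility: T_A·a/J_AC = T_B·b/J_CB with T_A + T_B = T₀.
J_AC = 4.56×10^-8 m⁴, J_CB = 1.07×10^-7 m⁴, so T_A = T₀·(J_AC/a)/((J_AC/a)+(J_CB/b)) = 8.353 N·m, T_B = 14.35 N·m.
τ in each portion: τ_AC = 2.39×10^6 Pa, τ_CB = 2.17×10^6 Pa; maximum is in AC.
τ_max = T_AC·r/J = 8.353·0.0131/4.56×10^-8 = 2.393×10^6 Pa.

2.39 MPa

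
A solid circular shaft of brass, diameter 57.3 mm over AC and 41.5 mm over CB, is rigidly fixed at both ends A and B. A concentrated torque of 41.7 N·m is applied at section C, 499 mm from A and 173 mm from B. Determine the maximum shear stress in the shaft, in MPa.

Compatibility: T_A·a/J_AC = T_B·b/J_CB with T_A + T_B = T₀.
J_AC = 1.06×10^-6 m⁴, J_CB = 2.91×10^-7 m⁴, so T_A = T₀·(J_AC/a)/((J_AC/a)+(J_CB/b)) = 23.25 N·m, T_B = 18.45 N·m.
τ in each portion: τ_AC = 6.29×10^5 Pa, τ_CB = 1.31×10^6 Pa; maximum is in CB.
τ_max = T_CB·r/J = 18.45·0.0208/2.91×10^-7 = 1.315×10^6 Pa.

1.31 MPa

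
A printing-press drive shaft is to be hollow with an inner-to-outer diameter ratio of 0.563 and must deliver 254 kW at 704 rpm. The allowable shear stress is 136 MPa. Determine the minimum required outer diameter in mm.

52.3 mm

ω = 2π·704/60 = 73.72 rad/s, so T = P/ω = 254×10³ / 73.72 = 3445 N·m.
For a hollow shaft with d_i/d_o = 0.563: τ_max = 16T/(π d_o³ (1−k⁴)), so d_o = [16T/(π τ_allow (1−k⁴))]^(1/3) = [16·3445/(π·1.36×10^8·0.8995)]^(1/3) = 0.05235 m.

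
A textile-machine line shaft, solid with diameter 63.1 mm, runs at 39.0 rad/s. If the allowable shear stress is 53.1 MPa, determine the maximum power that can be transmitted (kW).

J = πd⁴/32 = π(0.0631)⁴/32 = 1.556×10^-6 m⁴.
T_max = τ_allow·J/r = 5.31×10^7 × 1.556×10^-6 / 0.0316 = 2619 N·m.
ω = 39.0 rad/s, so P_max = T_max·ω = 1.022×10^5 W.

102 kW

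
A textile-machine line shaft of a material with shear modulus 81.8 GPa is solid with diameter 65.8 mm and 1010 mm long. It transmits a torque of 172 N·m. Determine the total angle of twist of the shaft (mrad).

J = πd⁴/32 = π(0.0658)⁴/32 = 1.840×10^-6 m⁴.
θ = T·L/(G·J) = 172.0 × 1.01 / (81.8×10⁹ × 1.840×10^-6) = 1.154×10^-3 rad.

1.15 mrad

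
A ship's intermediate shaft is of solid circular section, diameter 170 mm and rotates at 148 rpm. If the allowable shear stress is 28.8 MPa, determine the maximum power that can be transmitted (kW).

J = πd⁴/32 = π(0.170)⁴/32 = 8.200×10^-5 m⁴.
T_max = τ_allow·J/r = 2.88×10^7 × 8.200×10^-5 / 0.0850 = 27780 N·m.
ω = 2π·148/60 = 15.50 rad/s, so P_max = T_max·ω = 4.306×10^5 W.

431 kW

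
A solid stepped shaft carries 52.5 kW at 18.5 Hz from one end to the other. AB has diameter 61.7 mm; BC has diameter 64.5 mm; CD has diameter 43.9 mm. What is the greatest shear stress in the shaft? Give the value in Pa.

2.72e7 Pa

ω = 2π·18.5 = 116.2 rad/s, so T = P/ω = 52.5×10³ / 116.2 = 451.7 N·m.
Under the same torque, τ_max = 16T/(πd³) is largest where d is smallest — segment CD (d = 43.9 mm).
τ_max = 16·451.7/(π·(0.0439)³) = 2.719×10^7 Pa.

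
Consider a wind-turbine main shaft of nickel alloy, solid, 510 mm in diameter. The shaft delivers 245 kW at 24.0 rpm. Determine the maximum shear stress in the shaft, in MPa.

3.74 MPa

ω = 2π·24.0/60 = 2.513 rad/s, so T = P/ω = 245×10³ / 2.513 = 97480 N·m.
J = πd⁴/32 = π(0.510)⁴/32 = 6.642×10^-3 m⁴.
τ_max = T·r/J = 97480 × 0.255 / 6.642×10^-3 = 3.743×10^6 Pa.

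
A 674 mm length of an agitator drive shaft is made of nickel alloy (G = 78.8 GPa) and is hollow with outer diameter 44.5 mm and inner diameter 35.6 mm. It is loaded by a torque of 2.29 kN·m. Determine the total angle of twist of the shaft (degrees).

4.94°

J = π(d_o⁴ − d_i⁴)/32 = π(0.0445⁴ − 0.0356⁴)/32 = 2.273×10^-7 m⁴.
θ = T·L/(G·J) = 2290 × 0.674 / (78.8×10⁹ × 2.273×10^-7) = 0.08618 rad.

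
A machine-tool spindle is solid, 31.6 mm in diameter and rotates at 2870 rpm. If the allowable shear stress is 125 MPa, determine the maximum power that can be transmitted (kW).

233 kW

J = πd⁴/32 = π(0.0316)⁴/32 = 9.789×10^-8 m⁴.
T_max = τ_allow·J/r = 1.25×10^8 × 9.789×10^-8 / 0.0158 = 774.5 N·m.
ω = 2π·2870/60 = 300.5 rad/s, so P_max = T_max·ω = 2.328×10^5 W.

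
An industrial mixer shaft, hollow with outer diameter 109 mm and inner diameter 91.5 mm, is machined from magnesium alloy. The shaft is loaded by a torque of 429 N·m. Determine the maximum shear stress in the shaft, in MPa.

3.35 MPa

J = π(d_o⁴ − d_i⁴)/32 = π(0.109⁴ − 0.0915⁴)/32 = 6.977×10^-6 m⁴.
τ_max = T·r/J = 429.0 × 0.0545 / 6.977×10^-6 = 3.351×10^6 Pa.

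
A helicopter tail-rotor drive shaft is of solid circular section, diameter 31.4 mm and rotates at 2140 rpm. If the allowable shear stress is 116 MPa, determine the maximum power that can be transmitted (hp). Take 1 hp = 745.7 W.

J = πd⁴/32 = π(0.0314)⁴/32 = 9.544×10^-8 m⁴.
T_max = τ_allow·J/r = 1.16×10^8 × 9.544×10^-8 / 0.0157 = 705.1 N·m.
ω = 2π·2140/60 = 224.1 rad/s, so P_max = T_max·ω = 1.580×10^5 W.

212 hp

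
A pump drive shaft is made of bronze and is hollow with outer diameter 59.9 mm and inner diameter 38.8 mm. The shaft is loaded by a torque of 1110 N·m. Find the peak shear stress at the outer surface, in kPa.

J = π(d_o⁴ − d_i⁴)/32 = π(0.0599⁴ − 0.0388⁴)/32 = 1.041×10^-6 m⁴.
τ_max = T·r/J = 1110 × 0.0300 / 1.041×10^-6 = 3.192×10^7 Pa.

31900 kPa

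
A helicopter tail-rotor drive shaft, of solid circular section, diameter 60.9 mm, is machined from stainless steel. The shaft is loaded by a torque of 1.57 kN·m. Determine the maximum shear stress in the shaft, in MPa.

35.4 MPa

J = πd⁴/32 = π(0.0609)⁴/32 = 1.350×10^-6 m⁴.
τ_max = T·r/J = 1570 × 0.0304 / 1.350×10^-6 = 3.540×10^7 Pa.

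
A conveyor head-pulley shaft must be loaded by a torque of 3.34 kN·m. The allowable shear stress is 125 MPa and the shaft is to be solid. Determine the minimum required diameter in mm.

For a solid shaft τ_max = 16T/(πd³), so d = (16T/(π τ_allow))^(1/3) = (16·3340/(π·1.25×10^8))^(1/3) = 0.05144 m.

51.4 mm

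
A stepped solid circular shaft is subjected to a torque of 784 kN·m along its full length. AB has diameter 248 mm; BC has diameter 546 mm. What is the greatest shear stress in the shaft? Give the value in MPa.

Under the same torque, τ_max = 16T/(πd³) is largest where d is smallest — segment AB (d = 248 mm).
τ_max = 16·784000/(π·(0.248)³) = 2.618×10^8 Pa.

262 MPa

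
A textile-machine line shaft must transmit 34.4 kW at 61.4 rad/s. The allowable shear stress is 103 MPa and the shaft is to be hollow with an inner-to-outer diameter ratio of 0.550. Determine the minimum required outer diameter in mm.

31.2 mm

ω = 61.4 rad/s, so T = P/ω = 34.4×10³ / 61.40 = 560.3 N·m.
For a hollow shaft with d_i/d_o = 0.550: τ_max = 16T/(π d_o³ (1−k⁴)), so d_o = [16T/(π τ_allow (1−k⁴))]^(1/3) = [16·560.3/(π·1.03×10^8·0.9085)]^(1/3) = 0.03124 m.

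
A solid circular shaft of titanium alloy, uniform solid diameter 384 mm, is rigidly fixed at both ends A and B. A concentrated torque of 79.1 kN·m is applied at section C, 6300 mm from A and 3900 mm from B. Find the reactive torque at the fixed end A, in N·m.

With uniform GJ and both ends fixed, compatibility θ_AC = θ_CB gives T_A·a = T_B·b, together with T_A + T_B = T₀.
T_A = T₀·b/(a+b) = 79100·3900/10200 = 30240 N·m; T_B = 48860 N·m.

30200 N·m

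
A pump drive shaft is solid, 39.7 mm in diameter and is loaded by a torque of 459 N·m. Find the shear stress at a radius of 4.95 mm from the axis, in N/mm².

J = πd⁴/32 = π(0.0397)⁴/32 = 2.439×10^-7 m⁴.
Shear stress varies linearly with radius: τ = T·r/J = 459.0 × 0.00495 / 2.439×10^-7 = 9.317×10^6 Pa.

9.32 N/mm²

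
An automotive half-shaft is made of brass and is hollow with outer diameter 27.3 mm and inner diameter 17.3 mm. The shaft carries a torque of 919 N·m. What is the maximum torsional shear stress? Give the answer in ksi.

J = π(d_o⁴ − d_i⁴)/32 = π(0.0273⁴ − 0.0173⁴)/32 = 4.574×10^-8 m⁴.
τ_max = T·r/J = 919.0 × 0.0137 / 4.574×10^-8 = 2.743×10^8 Pa.

39.8 ksi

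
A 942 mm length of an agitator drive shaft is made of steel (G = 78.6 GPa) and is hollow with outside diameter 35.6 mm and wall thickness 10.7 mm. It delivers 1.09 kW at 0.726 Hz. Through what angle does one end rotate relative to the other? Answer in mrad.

18.6 mrad

ω = 2π·0.726 = 4.562 rad/s, so T = P/ω = 1.09×10³ / 4.562 = 239.0 N·m.
J = π(d_o⁴ − d_i⁴)/32 = π(0.0356⁴ − 0.0142⁴)/32 = 1.537×10^-7 m⁴.
θ = T·L/(G·J) = 239.0 × 0.942 / (78.6×10⁹ × 1.537×10^-7) = 0.01863 rad.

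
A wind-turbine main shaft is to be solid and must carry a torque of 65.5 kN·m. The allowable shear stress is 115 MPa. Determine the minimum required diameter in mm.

For a solid shaft τ_max = 16T/(πd³), so d = (16T/(π τ_allow))^(1/3) = (16·65500/(π·1.15×10^8))^(1/3) = 0.1426 m.

143 mm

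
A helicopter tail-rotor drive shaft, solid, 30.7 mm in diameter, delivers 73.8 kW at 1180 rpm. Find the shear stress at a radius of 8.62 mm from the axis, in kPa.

59000 kPa

ω = 2π·1180/60 = 123.6 rad/s, so T = P/ω = 73.8×10³ / 123.6 = 597.2 N·m.
J = πd⁴/32 = π(0.0307)⁴/32 = 8.721×10^-8 m⁴.
Shear stress varies linearly with radius: τ = T·r/J = 597.2 × 0.00862 / 8.721×10^-8 = 5.903×10^7 Pa.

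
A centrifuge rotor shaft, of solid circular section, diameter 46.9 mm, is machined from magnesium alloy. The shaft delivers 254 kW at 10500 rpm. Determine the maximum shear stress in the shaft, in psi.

1650 psi

ω = 2π·10500/60 = 1100 rad/s, so T = P/ω = 254×10³ / 1100 = 231.0 N·m.
J = πd⁴/32 = π(0.0469)⁴/32 = 4.750×10^-7 m⁴.
τ_max = T·r/J = 231.0 × 0.0234 / 4.750×10^-7 = 1.140×10^7 Pa.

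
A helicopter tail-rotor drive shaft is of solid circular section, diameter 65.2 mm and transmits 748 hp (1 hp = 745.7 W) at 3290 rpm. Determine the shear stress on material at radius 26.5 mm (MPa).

ω = 2π·3290/60 = 344.5 rad/s, so T = P/ω = 748×745.7 / 344.5 = 1619 N·m.
J = πd⁴/32 = π(0.0652)⁴/32 = 1.774×10^-6 m⁴.
Shear stress varies linearly with radius: τ = T·r/J = 1619 × 0.0265 / 1.774×10^-6 = 2.418×10^7 Pa.

24.2 MPa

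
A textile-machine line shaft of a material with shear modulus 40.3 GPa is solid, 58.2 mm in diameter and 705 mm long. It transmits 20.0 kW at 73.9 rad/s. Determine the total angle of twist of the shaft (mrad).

ω = 73.9 rad/s, so T = P/ω = 20.0×10³ / 73.90 = 270.6 N·m.
J = πd⁴/32 = π(0.0582)⁴/32 = 1.126×10^-6 m⁴.
θ = T·L/(G·J) = 270.6 × 0.705 / (40.3×10⁹ × 1.126×10^-6) = 4.203×10^-3 rad.

4.20 mrad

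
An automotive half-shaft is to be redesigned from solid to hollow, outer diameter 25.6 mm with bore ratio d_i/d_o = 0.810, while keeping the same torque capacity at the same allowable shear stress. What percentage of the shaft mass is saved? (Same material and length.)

49.9 %

Equal τ_max and T ⇒ the solid shaft needs d_s³ = d_o³(1−k⁴), so d_s = 25.6·(1−0.810⁴)^(1/3) = 21.22 mm.
Area ratio A_h/A_s = d_o²(1−k²)/d_s² = (1−k²)/(1−k⁴)^(2/3) = 0.5005.
Mass saving = 1 − 0.5005 = 49.9 %.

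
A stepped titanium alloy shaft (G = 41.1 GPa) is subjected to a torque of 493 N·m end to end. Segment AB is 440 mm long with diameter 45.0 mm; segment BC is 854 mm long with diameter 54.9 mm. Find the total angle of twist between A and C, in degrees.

J_AB = π(0.0450)⁴/32 = 4.03×10^-7 m⁴; J_BC = π(0.0549)⁴/32 = 8.92×10^-7 m⁴.
θ = (T/G)·Σ L_i/J_i = (493.0/41.1×10⁹)·(0.440/4.03×10^-7 + 0.854/8.92×10^-7) = 0.02460 rad.

1.41°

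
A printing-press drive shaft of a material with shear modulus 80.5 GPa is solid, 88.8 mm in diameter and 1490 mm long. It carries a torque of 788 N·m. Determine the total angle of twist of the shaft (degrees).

0.137°

J = πd⁴/32 = π(0.0888)⁴/32 = 6.105×10^-6 m⁴.
θ = T·L/(G·J) = 788.0 × 1.49 / (80.5×10⁹ × 6.105×10^-6) = 2.389×10^-3 rad.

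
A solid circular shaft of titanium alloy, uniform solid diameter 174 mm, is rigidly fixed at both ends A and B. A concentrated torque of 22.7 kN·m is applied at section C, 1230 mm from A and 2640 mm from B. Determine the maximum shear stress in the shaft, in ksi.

2.17 ksi

With uniform GJ and both ends fixed, compatibility θ_AC = θ_CB gives T_A·a = T_B·b, together with T_A + T_B = T₀.
T_A = T₀·b/(a+b) = 22700·2640/3870 = 15490 N·m; T_B = 7215 N·m.
τ in each portion: τ_AC = 1.50×10^7 Pa, τ_CB = 6.97×10^6 Pa; maximum is in AC.
τ_max = T_AC·r/J = 15490·0.0870/9.00×10^-5 = 1.497×10^7 Pa.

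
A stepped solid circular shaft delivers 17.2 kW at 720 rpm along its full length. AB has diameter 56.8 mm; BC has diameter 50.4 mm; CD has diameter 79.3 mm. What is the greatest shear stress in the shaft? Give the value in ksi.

1.32 ksi

ω = 2π·720/60 = 75.40 rad/s, so T = P/ω = 17.2×10³ / 75.40 = 228.1 N·m.
Under the same torque, τ_max = 16T/(πd³) is largest where d is smallest — segment BC (d = 50.4 mm).
τ_max = 16·228.1/(π·(0.0504)³) = 9.075×10^6 Pa.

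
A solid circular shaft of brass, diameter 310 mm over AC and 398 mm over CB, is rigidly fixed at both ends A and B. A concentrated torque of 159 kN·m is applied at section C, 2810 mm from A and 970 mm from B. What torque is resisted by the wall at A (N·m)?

Compatibility: T_A·a/J_AC = T_B·b/J_CB with T_A + T_B = T₀.
J_AC = 9.07×10^-4 m⁴, J_CB = 2.46×10^-3 m⁴, so T_A = T₀·(J_AC/a)/((J_AC/a)+(J_CB/b)) = 17920 N·m, T_B = 141100 N·m.

17900 N·m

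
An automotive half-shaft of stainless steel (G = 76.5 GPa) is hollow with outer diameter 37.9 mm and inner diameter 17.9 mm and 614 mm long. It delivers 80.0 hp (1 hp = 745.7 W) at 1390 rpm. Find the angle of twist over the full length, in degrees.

ω = 2π·1390/60 = 145.6 rad/s, so T = P/ω = 80.0×745.7 / 145.6 = 409.8 N·m.
J = π(d_o⁴ − d_i⁴)/32 = π(0.0379⁴ − 0.0179⁴)/32 = 1.925×10^-7 m⁴.
θ = T·L/(G·J) = 409.8 × 0.614 / (76.5×10⁹ × 1.925×10^-7) = 0.01709 rad.

0.979°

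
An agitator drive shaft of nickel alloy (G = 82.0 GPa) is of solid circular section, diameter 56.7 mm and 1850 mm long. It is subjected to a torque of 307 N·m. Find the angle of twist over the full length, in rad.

J = πd⁴/32 = π(0.0567)⁴/32 = 1.015×10^-6 m⁴.
θ = T·L/(G·J) = 307.0 × 1.85 / (82.0×10⁹ × 1.015×10^-6) = 6.826×10^-3 rad.

0.00683 rad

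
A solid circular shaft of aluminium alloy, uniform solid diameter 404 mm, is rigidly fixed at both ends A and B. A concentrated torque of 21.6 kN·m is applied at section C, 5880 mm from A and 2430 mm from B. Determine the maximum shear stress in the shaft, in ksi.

0.171 ksi

With uniform GJ and both ends fixed, compatibility θ_AC = θ_CB gives T_A·a = T_B·b, together with T_A + T_B = T₀.
T_A = T₀·b/(a+b) = 21600·2430/8310 = 6316 N·m; T_B = 15280 N·m.
τ in each portion: τ_AC = 4.88×10^5 Pa, τ_CB = 1.18×10^6 Pa; maximum is in CB.
τ_max = T_CB·r/J = 15280·0.202/2.62×10^-3 = 1.180×10^6 Pa.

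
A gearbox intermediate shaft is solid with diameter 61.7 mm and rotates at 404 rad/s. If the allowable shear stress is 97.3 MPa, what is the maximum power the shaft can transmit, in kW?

J = πd⁴/32 = π(0.0617)⁴/32 = 1.423×10^-6 m⁴.
T_max = τ_allow·J/r = 9.73×10^7 × 1.423×10^-6 / 0.0309 = 4487 N·m.
ω = 404 rad/s, so P_max = T_max·ω = 1.813×10^6 W.

1810 kW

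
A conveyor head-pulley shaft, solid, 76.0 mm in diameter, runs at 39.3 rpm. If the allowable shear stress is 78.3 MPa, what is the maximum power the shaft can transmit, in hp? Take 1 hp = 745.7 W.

37.2 hp

J = πd⁴/32 = π(0.0760)⁴/32 = 3.275×10^-6 m⁴.
T_max = τ_allow·J/r = 7.83×10^7 × 3.275×10^-6 / 0.0380 = 6749 N·m.
ω = 2π·39.3/60 = 4.115 rad/s, so P_max = T_max·ω = 2.777×10^4 W.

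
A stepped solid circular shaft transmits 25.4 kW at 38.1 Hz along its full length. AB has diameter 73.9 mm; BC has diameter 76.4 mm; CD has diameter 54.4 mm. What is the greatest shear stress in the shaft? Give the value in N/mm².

3.36 N/mm²

ω = 2π·38.1 = 239.4 rad/s, so T = P/ω = 25.4×10³ / 239.4 = 106.1 N·m.
Under the same torque, τ_max = 16T/(πd³) is largest where d is smallest — segment CD (d = 54.4 mm).
τ_max = 16·106.1/(π·(0.0544)³) = 3.357×10^6 Pa.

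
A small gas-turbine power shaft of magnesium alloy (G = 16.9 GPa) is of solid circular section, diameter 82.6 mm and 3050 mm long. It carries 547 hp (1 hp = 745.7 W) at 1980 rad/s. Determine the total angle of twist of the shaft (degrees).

0.466°

ω = 1980 rad/s, so T = P/ω = 547×745.7 / 1980 = 206.0 N·m.
J = πd⁴/32 = π(0.0826)⁴/32 = 4.570×10^-6 m⁴.
θ = T·L/(G·J) = 206.0 × 3.05 / (16.9×10⁹ × 4.570×10^-6) = 8.135×10^-3 rad.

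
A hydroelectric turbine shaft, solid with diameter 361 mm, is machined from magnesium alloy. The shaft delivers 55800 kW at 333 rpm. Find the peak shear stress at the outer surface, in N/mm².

ω = 2π·333/60 = 34.87 rad/s, so T = P/ω = 55800×10³ / 34.87 = 1.600e6 N·m.
J = πd⁴/32 = π(0.361)⁴/32 = 1.667×10^-3 m⁴.
τ_max = T·r/J = 1.600e6 × 0.180 / 1.667×10^-3 = 1.732×10^8 Pa.

173 N/mm²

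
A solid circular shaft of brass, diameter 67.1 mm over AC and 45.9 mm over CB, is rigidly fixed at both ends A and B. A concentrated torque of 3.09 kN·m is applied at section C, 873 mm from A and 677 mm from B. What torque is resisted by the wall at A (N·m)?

Compatibility: T_A·a/J_AC = T_B·b/J_CB with T_A + T_B = T₀.
J_AC = 1.99×10^-6 m⁴, J_CB = 4.36×10^-7 m⁴, so T_A = T₀·(J_AC/a)/((J_AC/a)+(J_CB/b)) = 2410 N·m, T_B = 680.4 N·m.

2410 N·m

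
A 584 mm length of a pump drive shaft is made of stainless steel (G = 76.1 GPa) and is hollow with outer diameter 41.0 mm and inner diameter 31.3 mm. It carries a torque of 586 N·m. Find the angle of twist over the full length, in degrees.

J = π(d_o⁴ − d_i⁴)/32 = π(0.0410⁴ − 0.0313⁴)/32 = 1.832×10^-7 m⁴.
θ = T·L/(G·J) = 586.0 × 0.584 / (76.1×10⁹ × 1.832×10^-7) = 0.02455 rad.

1.41°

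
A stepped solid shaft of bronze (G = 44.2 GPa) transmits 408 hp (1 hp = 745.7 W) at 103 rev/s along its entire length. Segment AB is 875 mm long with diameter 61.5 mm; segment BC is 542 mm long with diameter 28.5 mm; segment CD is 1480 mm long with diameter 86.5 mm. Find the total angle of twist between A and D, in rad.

ω = 2π·103 = 647.2 rad/s, so T = P/ω = 408×745.7 / 647.2 = 470.1 N·m.
J_AB = π(0.0615)⁴/32 = 1.40×10^-6 m⁴; J_BC = π(0.0285)⁴/32 = 6.48×10^-8 m⁴; J_CD = π(0.0865)⁴/32 = 5.50×10^-6 m⁴.
θ = (T/G)·Σ L_i/J_i = (470.1/44.2×10⁹)·(0.875/1.40×10^-6 + 0.542/6.48×10^-8 + 1.48/5.50×10^-6) = 0.09849 rad.

0.0985 rad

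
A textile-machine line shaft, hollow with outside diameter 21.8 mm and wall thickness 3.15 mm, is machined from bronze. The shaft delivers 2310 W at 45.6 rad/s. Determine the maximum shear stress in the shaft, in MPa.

ω = 45.6 rad/s, so T = P/ω = 2310 / 45.60 = 50.66 N·m.
J = π(d_o⁴ − d_i⁴)/32 = π(0.0218⁴ − 0.0155⁴)/32 = 1.651×10^-8 m⁴.
τ_max = T·r/J = 50.66 × 0.0109 / 1.651×10^-8 = 3.345×10^7 Pa.

33.5 MPa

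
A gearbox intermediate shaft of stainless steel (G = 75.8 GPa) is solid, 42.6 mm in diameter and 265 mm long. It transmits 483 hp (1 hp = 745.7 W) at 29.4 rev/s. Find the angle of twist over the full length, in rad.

ω = 2π·29.4 = 184.7 rad/s, so T = P/ω = 483×745.7 / 184.7 = 1950 N·m.
J = πd⁴/32 = π(0.0426)⁴/32 = 3.233×10^-7 m⁴.
θ = T·L/(G·J) = 1950 × 0.265 / (75.8×10⁹ × 3.233×10^-7) = 0.02108 rad.

0.0211 rad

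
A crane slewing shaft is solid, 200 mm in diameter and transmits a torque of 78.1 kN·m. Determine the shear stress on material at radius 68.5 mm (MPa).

34.1 MPa

J = πd⁴/32 = π(0.200)⁴/32 = 1.571×10^-4 m⁴.
Shear stress varies linearly with radius: τ = T·r/J = 78100 × 0.0685 / 1.571×10^-4 = 3.406×10^7 Pa.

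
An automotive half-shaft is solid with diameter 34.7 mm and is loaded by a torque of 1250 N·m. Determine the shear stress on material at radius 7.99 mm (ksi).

J = πd⁴/32 = π(0.0347)⁴/32 = 1.423×10^-7 m⁴.
Shear stress varies linearly with radius: τ = T·r/J = 1250 × 0.00799 / 1.423×10^-7 = 7.017×10^7 Pa.

10.2 ksi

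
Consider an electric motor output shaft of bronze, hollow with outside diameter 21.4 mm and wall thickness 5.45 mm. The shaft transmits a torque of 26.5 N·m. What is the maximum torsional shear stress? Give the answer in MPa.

J = π(d_o⁴ − d_i⁴)/32 = π(0.0214⁴ − 0.0105⁴)/32 = 1.940×10^-8 m⁴.
τ_max = T·r/J = 26.50 × 0.0107 / 1.940×10^-8 = 1.462×10^7 Pa.

14.6 MPa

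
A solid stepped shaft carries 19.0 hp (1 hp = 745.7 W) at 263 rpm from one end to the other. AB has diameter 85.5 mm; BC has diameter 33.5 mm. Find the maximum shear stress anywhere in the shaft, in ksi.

ω = 2π·263/60 = 27.54 rad/s, so T = P/ω = 19.0×745.7 / 27.54 = 514.4 N·m.
Under the same torque, τ_max = 16T/(πd³) is largest where d is smallest — segment BC (d = 33.5 mm).
τ_max = 16·514.4/(π·(0.0335)³) = 6.969×10^7 Pa.

10.1 ksi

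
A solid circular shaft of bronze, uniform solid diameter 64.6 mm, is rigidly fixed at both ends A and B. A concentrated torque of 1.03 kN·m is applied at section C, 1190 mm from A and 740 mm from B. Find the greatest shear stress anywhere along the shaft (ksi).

1.74 ksi

With uniform GJ and both ends fixed, compatibility θ_AC = θ_CB gives T_A·a = T_B·b, together with T_A + T_B = T₀.
T_A = T₀·b/(a+b) = 1030·740/1930 = 394.9 N·m; T_B = 635.1 N·m.
τ in each portion: τ_AC = 7.46×10^6 Pa, τ_CB = 1.20×10^7 Pa; maximum is in CB.
τ_max = T_CB·r/J = 635.1·0.0323/1.71×10^-6 = 1.200×10^7 Pa.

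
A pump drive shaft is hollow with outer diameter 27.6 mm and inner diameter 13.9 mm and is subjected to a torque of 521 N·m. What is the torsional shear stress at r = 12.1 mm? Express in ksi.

J = π(d_o⁴ − d_i⁴)/32 = π(0.0276⁴ − 0.0139⁴)/32 = 5.330×10^-8 m⁴.
Shear stress varies linearly with radius: τ = T·r/J = 521.0 × 0.0121 / 5.330×10^-8 = 1.183×10^8 Pa.

17.2 ksi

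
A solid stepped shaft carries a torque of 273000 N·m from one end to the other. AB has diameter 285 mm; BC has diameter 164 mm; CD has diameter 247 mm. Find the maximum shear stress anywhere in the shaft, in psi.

45700 psi

Under the same torque, τ_max = 16T/(πd³) is largest where d is smallest — segment BC (d = 164 mm).
τ_max = 16·273000/(π·(0.164)³) = 3.152×10^8 Pa.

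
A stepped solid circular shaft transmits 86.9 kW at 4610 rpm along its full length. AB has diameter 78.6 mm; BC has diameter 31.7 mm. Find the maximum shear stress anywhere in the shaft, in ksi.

ω = 2π·4610/60 = 482.8 rad/s, so T = P/ω = 86.9×10³ / 482.8 = 180.0 N·m.
Under the same torque, τ_max = 16T/(πd³) is largest where d is smallest — segment BC (d = 31.7 mm).
τ_max = 16·180.0/(π·(0.0317)³) = 2.878×10^7 Pa.

4.17 ksi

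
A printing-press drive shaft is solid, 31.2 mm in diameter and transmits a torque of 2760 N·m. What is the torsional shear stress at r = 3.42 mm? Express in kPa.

101000 kPa

J = πd⁴/32 = π(0.0312)⁴/32 = 9.303×10^-8 m⁴.
Shear stress varies linearly with radius: τ = T·r/J = 2760 × 0.00342 / 9.303×10^-8 = 1.015×10^8 Pa.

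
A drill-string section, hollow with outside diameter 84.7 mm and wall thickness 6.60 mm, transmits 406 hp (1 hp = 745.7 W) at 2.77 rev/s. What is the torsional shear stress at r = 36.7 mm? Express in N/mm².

257 N/mm²

ω = 2π·2.77 = 17.40 rad/s, so T = P/ω = 406×745.7 / 17.40 = 17400 N·m.
J = π(d_o⁴ − d_i⁴)/32 = π(0.0847⁴ − 0.0715⁴)/32 = 2.487×10^-6 m⁴.
Shear stress varies linearly with radius: τ = T·r/J = 17400 × 0.0367 / 2.487×10^-6 = 2.567×10^8 Pa.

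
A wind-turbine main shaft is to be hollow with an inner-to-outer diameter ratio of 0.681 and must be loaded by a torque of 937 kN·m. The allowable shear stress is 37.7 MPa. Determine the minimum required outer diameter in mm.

For a hollow shaft with d_i/d_o = 0.681: τ_max = 16T/(π d_o³ (1−k⁴)), so d_o = [16T/(π τ_allow (1−k⁴))]^(1/3) = [16·937000/(π·3.77×10^7·0.7849)]^(1/3) = 0.5443 m.

544 mm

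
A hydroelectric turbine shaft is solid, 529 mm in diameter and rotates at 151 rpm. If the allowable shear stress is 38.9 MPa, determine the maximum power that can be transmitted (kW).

J = πd⁴/32 = π(0.529)⁴/32 = 7.688×10^-3 m⁴.
T_max = τ_allow·J/r = 3.89×10^7 × 7.688×10^-3 / 0.265 = 1.131e6 N·m.
ω = 2π·151/60 = 15.81 rad/s, so P_max = T_max·ω = 1.788×10^7 W.

17900 kW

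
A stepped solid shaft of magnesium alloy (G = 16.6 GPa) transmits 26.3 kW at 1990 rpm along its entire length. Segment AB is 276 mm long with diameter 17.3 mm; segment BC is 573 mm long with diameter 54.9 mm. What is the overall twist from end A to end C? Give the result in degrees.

ω = 2π·1990/60 = 208.4 rad/s, so T = P/ω = 26.3×10³ / 208.4 = 126.2 N·m.
J_AB = π(0.0173)⁴/32 = 8.79×10^-9 m⁴; J_BC = π(0.0549)⁴/32 = 8.92×10^-7 m⁴.
θ = (T/G)·Σ L_i/J_i = (126.2/16.6×10⁹)·(0.276/8.79×10^-9 + 0.573/8.92×10^-7) = 0.2435 rad.

14.0°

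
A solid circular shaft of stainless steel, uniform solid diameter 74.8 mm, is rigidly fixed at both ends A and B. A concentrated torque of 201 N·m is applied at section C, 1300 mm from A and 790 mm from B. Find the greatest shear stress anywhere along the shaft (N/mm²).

With uniform GJ and both ends fixed, compatibility θ_AC = θ_CB gives T_A·a = T_B·b, together with T_A + T_B = T₀.
T_A = T₀·b/(a+b) = 201.0·790/2090 = 75.98 N·m; T_B = 125.0 N·m.
τ in each portion: τ_AC = 9.25×10^5 Pa, τ_CB = 1.52×10^6 Pa; maximum is in CB.
τ_max = T_CB·r/J = 125.0·0.0374/3.07×10^-6 = 1.521×10^6 Pa.

1.52 N/mm²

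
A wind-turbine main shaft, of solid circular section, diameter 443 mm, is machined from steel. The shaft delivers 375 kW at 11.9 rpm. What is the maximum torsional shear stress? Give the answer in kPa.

ω = 2π·11.9/60 = 1.246 rad/s, so T = P/ω = 375×10³ / 1.246 = 300900 N·m.
J = πd⁴/32 = π(0.443)⁴/32 = 3.781×10^-3 m⁴.
τ_max = T·r/J = 300900 × 0.222 / 3.781×10^-3 = 1.763×10^7 Pa.

17600 kPa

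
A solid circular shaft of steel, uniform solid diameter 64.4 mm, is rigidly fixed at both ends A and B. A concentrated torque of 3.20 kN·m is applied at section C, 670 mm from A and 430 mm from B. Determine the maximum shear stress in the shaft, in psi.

5390 psi

With uniform GJ and both ends fixed, compatibility θ_AC = θ_CB gives T_A·a = T_B·b, together with T_A + T_B = T₀.
T_A = T₀·b/(a+b) = 3200·430/1100 = 1251 N·m; T_B = 1949 N·m.
τ in each portion: τ_AC = 2.39×10^7 Pa, τ_CB = 3.72×10^7 Pa; maximum is in CB.
τ_max = T_CB·r/J = 1949·0.0322/1.69×10^-6 = 3.717×10^7 Pa.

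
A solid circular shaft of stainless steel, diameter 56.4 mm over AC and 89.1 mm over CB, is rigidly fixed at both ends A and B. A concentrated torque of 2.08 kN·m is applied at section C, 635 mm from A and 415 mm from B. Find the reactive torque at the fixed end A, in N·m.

198 N·m

Compatibility: T_A·a/J_AC = T_B·b/J_CB with T_A + T_B = T₀.
J_AC = 9.93×10^-7 m⁴, J_CB = 6.19×10^-6 m⁴, so T_A = T₀·(J_AC/a)/((J_AC/a)+(J_CB/b)) = 197.5 N·m, T_B = 1882 N·m.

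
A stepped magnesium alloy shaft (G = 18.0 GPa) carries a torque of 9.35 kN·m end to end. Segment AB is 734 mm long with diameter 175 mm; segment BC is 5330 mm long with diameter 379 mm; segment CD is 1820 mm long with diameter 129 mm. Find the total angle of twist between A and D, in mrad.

J_AB = π(0.175)⁴/32 = 9.21×10^-5 m⁴; J_BC = π(0.379)⁴/32 = 2.03×10^-3 m⁴; J_CD = π(0.129)⁴/32 = 2.72×10^-5 m⁴.
θ = (T/G)·Σ L_i/J_i = (9350/18.0×10⁹)·(0.734/9.21×10^-5 + 5.33/2.03×10^-3 + 1.82/2.72×10^-5) = 0.04028 rad.

40.3 mrad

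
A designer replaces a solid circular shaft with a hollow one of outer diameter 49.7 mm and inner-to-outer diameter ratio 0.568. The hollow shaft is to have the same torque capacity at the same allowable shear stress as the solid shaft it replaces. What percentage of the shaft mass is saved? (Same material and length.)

27.1 %

Equal τ_max and T ⇒ the solid shaft needs d_s³ = d_o³(1−k⁴), so d_s = 49.7·(1−0.568⁴)^(1/3) = 47.91 mm.
Area ratio A_h/A_s = d_o²(1−k²)/d_s² = (1−k²)/(1−k⁴)^(2/3) = 0.7289.
Mass saving = 1 − 0.7289 = 27.1 %.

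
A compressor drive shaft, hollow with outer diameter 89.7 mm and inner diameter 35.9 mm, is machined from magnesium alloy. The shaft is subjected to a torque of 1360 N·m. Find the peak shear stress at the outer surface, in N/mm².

9.85 N/mm²

J = π(d_o⁴ − d_i⁴)/32 = π(0.0897⁴ − 0.0359⁴)/32 = 6.193×10^-6 m⁴.
τ_max = T·r/J = 1360 × 0.0449 / 6.193×10^-6 = 9.850×10^6 Pa.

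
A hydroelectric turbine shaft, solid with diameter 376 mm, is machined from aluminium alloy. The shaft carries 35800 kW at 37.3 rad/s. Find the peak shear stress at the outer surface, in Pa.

9.20e7 Pa

ω = 37.3 rad/s, so T = P/ω = 35800×10³ / 37.30 = 959800 N·m.
J = πd⁴/32 = π(0.376)⁴/32 = 1.962×10^-3 m⁴.
τ_max = T·r/J = 959800 × 0.188 / 1.962×10^-3 = 9.196×10^7 Pa.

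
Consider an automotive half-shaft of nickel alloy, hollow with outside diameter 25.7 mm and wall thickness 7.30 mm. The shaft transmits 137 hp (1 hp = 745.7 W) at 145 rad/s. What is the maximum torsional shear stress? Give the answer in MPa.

ω = 145 rad/s, so T = P/ω = 137×745.7 / 145.0 = 704.6 N·m.
J = π(d_o⁴ − d_i⁴)/32 = π(0.0257⁴ − 0.0111⁴)/32 = 4.134×10^-8 m⁴.
τ_max = T·r/J = 704.6 × 0.0129 / 4.134×10^-8 = 2.190×10^8 Pa.

219 MPa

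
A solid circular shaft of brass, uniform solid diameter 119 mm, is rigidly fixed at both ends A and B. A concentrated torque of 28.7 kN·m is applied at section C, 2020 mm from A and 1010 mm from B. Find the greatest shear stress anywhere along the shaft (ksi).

With uniform GJ and both ends fixed, compatibility θ_AC = θ_CB gives T_A·a = T_B·b, together with T_A + T_B = T₀.
T_A = T₀·b/(a+b) = 28700·1010/3030 = 9567 N·m; T_B = 19130 N·m.
τ in each portion: τ_AC = 2.89×10^7 Pa, τ_CB = 5.78×10^7 Pa; maximum is in CB.
τ_max = T_CB·r/J = 19130·0.0595/1.97×10^-5 = 5.783×10^7 Pa.

8.39 ksi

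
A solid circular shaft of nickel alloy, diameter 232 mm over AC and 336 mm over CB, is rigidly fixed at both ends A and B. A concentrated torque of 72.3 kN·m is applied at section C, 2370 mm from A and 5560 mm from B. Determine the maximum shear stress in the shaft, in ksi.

Compatibility: T_A·a/J_AC = T_B·b/J_CB with T_A + T_B = T₀.
J_AC = 2.84×10^-4 m⁴, J_CB = 1.25×10^-3 m⁴, so T_A = T₀·(J_AC/a)/((J_AC/a)+(J_CB/b)) = 25140 N·m, T_B = 47160 N·m.
τ in each portion: τ_AC = 1.03×10^7 Pa, τ_CB = 6.33×10^6 Pa; maximum is in AC.
τ_max = T_AC·r/J = 25140·0.116/2.84×10^-4 = 1.026×10^7 Pa.

1.49 ksi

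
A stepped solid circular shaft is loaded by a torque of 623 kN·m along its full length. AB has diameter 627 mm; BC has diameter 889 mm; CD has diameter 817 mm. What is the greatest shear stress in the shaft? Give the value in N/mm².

12.9 N/mm²

Under the same torque, τ_max = 16T/(πd³) is largest where d is smallest — segment AB (d = 627 mm).
τ_max = 16·623000/(π·(0.627)³) = 1.287×10^7 Pa.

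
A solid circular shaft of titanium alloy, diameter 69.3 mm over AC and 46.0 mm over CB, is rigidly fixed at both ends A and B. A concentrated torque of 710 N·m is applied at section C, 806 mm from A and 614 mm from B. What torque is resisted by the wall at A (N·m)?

566 N·m

Compatibility: T_A·a/J_AC = T_B·b/J_CB with T_A + T_B = T₀.
J_AC = 2.26×10^-6 m⁴, J_CB = 4.40×10^-7 m⁴, so T_A = T₀·(J_AC/a)/((J_AC/a)+(J_CB/b)) = 565.8 N·m, T_B = 144.2 N·m.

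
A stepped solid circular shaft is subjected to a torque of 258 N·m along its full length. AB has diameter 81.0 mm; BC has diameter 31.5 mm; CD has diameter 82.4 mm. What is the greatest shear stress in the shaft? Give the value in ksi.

Under the same torque, τ_max = 16T/(πd³) is largest where d is smallest — segment BC (d = 31.5 mm).
τ_max = 16·258.0/(π·(0.0315)³) = 4.204×10^7 Pa.

6.10 ksi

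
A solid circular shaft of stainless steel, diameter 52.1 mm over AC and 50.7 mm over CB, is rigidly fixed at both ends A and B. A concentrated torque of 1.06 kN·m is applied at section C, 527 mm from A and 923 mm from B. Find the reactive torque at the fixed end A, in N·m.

701 N·m

Compatibility: T_A·a/J_AC = T_B·b/J_CB with T_A + T_B = T₀.
J_AC = 7.23×10^-7 m⁴, J_CB = 6.49×10^-7 m⁴, so T_A = T₀·(J_AC/a)/((J_AC/a)+(J_CB/b)) = 701.0 N·m, T_B = 359.0 N·m.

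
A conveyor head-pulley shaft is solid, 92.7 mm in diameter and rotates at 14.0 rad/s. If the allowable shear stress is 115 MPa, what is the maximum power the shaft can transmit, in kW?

252 kW

J = πd⁴/32 = π(0.0927)⁴/32 = 7.250×10^-6 m⁴.
T_max = τ_allow·J/r = 1.15×10^8 × 7.250×10^-6 / 0.0464 = 17990 N·m.
ω = 14.0 rad/s, so P_max = T_max·ω = 2.518×10^5 W.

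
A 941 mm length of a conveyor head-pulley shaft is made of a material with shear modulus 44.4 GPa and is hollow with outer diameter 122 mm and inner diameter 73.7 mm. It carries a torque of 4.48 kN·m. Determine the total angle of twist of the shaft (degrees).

J = π(d_o⁴ − d_i⁴)/32 = π(0.122⁴ − 0.0737⁴)/32 = 1.885×10^-5 m⁴.
θ = T·L/(G·J) = 4480 × 0.941 / (44.4×10⁹ × 1.885×10^-5) = 5.036×10^-3 rad.

0.289°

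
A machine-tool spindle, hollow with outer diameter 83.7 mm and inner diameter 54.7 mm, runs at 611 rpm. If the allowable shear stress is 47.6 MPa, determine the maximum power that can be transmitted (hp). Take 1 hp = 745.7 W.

384 hp

J = π(d_o⁴ − d_i⁴)/32 = π(0.0837⁴ − 0.0547⁴)/32 = 3.939×10^-6 m⁴.
T_max = τ_allow·J/r = 4.76×10^7 × 3.939×10^-6 / 0.0418 = 4481 N·m.
ω = 2π·611/60 = 63.98 rad/s, so P_max = T_max·ω = 2.867×10^5 W.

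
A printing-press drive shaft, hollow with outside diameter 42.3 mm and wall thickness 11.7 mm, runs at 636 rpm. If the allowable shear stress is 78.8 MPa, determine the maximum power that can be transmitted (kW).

J = π(d_o⁴ − d_i⁴)/32 = π(0.0423⁴ − 0.0189⁴)/32 = 3.018×10^-7 m⁴.
T_max = τ_allow·J/r = 7.88×10^7 × 3.018×10^-7 / 0.0211 = 1124 N·m.
ω = 2π·636/60 = 66.60 rad/s, so P_max = T_max·ω = 7.489×10^4 W.

74.9 kW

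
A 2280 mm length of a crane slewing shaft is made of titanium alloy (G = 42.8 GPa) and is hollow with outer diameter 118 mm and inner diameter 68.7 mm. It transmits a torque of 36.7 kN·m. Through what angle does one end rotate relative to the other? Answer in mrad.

116 mrad

J = π(d_o⁴ − d_i⁴)/32 = π(0.118⁴ − 0.0687⁴)/32 = 1.685×10^-5 m⁴.
θ = T·L/(G·J) = 36700 × 2.28 / (42.8×10⁹ × 1.685×10^-5) = 0.1160 rad.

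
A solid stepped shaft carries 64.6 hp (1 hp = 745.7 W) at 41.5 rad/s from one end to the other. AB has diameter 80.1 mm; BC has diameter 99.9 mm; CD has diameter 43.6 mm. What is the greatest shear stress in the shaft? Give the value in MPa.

71.3 MPa

ω = 41.5 rad/s, so T = P/ω = 64.6×745.7 / 41.50 = 1161 N·m.
Under the same torque, τ_max = 16T/(πd³) is largest where d is smallest — segment CD (d = 43.6 mm).
τ_max = 16·1161/(π·(0.0436)³) = 7.133×10^7 Pa.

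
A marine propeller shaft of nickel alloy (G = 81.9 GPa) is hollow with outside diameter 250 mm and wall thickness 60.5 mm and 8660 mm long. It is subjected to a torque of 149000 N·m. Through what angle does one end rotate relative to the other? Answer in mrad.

J = π(d_o⁴ − d_i⁴)/32 = π(0.250⁴ − 0.129⁴)/32 = 3.563×10^-4 m⁴.
θ = T·L/(G·J) = 149000 × 8.66 / (81.9×10⁹ × 3.563×10^-4) = 0.04422 rad.

44.2 mrad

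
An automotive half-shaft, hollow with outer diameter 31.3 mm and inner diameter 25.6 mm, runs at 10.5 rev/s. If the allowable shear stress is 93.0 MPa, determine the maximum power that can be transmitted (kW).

J = π(d_o⁴ − d_i⁴)/32 = π(0.0313⁴ − 0.0256⁴)/32 = 5.206×10^-8 m⁴.
T_max = τ_allow·J/r = 9.30×10^7 × 5.206×10^-8 / 0.0157 = 309.4 N·m.
ω = 2π·10.5 = 65.97 rad/s, so P_max = T_max·ω = 2.041×10^4 W.

20.4 kW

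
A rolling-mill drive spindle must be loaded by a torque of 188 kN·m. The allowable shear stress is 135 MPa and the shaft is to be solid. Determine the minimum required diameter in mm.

For a solid shaft τ_max = 16T/(πd³), so d = (16T/(π τ_allow))^(1/3) = (16·188000/(π·1.35×10^8))^(1/3) = 0.1921 m.

192 mm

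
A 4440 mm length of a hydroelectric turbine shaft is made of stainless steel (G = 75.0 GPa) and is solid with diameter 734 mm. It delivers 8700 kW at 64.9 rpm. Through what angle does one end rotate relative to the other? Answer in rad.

0.00266 rad

ω = 2π·64.9/60 = 6.796 rad/s, so T = P/ω = 8700×10³ / 6.796 = 1.280e6 N·m.
J = πd⁴/32 = π(0.734)⁴/32 = 0.02850 m⁴.
θ = T·L/(G·J) = 1.280e6 × 4.44 / (75.0×10⁹ × 0.02850) = 2.659×10^-3 rad.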